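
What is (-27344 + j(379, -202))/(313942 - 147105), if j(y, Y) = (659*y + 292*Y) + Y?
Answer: 163231/166837 ≈ 0.97839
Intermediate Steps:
j(y, Y) = 293*Y + 659*y (j(y, Y) = (292*Y + 659*y) + Y = 293*Y + 659*y)
(-27344 + j(379, -202))/(313942 - 147105) = (-27344 + (293*(-202) + 659*379))/(313942 - 147105) = (-27344 + (-59186 + 249761))/166837 = (-27344 + 190575)*(1/166837) = 163231*(1/166837) = 163231/166837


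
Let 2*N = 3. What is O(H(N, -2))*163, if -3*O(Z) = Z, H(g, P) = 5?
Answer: -815/3 ≈ -271.67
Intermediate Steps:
N = 3/2 (N = (½)*3 = 3/2 ≈ 1.5000)
O(Z) = -Z/3
O(H(N, -2))*163 = -⅓*5*163 = -5/3*163 = -815/3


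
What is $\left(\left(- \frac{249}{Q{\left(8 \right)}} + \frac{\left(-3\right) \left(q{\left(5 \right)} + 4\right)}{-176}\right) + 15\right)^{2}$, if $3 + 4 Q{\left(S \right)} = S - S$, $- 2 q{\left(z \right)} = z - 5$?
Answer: $\frac{233203441}{1936} \approx 1.2046 \cdot 10^{5}$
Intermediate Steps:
$q{\left(z \right)} = \frac{5}{2} - \frac{z}{2}$ ($q{\left(z \right)} = - \frac{z - 5}{2} = - \frac{-5 + z}{2} = \frac{5}{2} - \frac{z}{2}$)
$Q{\left(S \right)} = - \frac{3}{4}$ ($Q{\left(S \right)} = - \frac{3}{4} + \frac{S - S}{4} = - \frac{3}{4} + \frac{1}{4} \cdot 0 = - \frac{3}{4} + 0 = - \frac{3}{4}$)
$\left(\left(- \frac{249}{Q{\left(8 \right)}} + \frac{\left(-3\right) \left(q{\left(5 \right)} + 4\right)}{-176}\right) + 15\right)^{2} = \left(\left(- \frac{249}{- \frac{3}{4}} + \frac{\left(-3\right) \left(\left(\frac{5}{2} - \frac{5}{2}\right) + 4\right)}{-176}\right) + 15\right)^{2} = \left(\left(\left(-249\right) \left(- \frac{4}{3}\right) + - 3 \left(\left(\frac{5}{2} - \frac{5}{2}\right) + 4\right) \left(- \frac{1}{176}\right)\right) + 15\right)^{2} = \left(\left(332 + - 3 \left(0 + 4\right) \left(- \frac{1}{176}\right)\right) + 15\right)^{2} = \left(\left(332 + \left(-3\right) 4 \left(- \frac{1}{176}\right)\right) + 15\right)^{2} = \left(\left(332 - - \frac{3}{44}\right) + 15\right)^{2} = \left(\left(332 + \frac{3}{44}\right) + 15\right)^{2} = \left(\frac{14611}{44} + 15\right)^{2} = \left(\frac{15271}{44}\right)^{2} = \frac{233203441}{1936}$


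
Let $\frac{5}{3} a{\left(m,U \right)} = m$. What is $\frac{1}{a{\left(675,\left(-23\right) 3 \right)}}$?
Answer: $\frac{1}{405} \approx 0.0024691$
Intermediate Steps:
$a{\left(m,U \right)} = \frac{3 m}{5}$
$\frac{1}{a{\left(675,\left(-23\right) 3 \right)}} = \frac{1}{\frac{3}{5} \cdot 675} = \frac{1}{405}$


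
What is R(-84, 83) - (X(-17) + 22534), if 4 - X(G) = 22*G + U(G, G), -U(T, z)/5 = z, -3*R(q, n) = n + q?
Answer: -68480/3 ≈ -22827.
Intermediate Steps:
R(q, n) = -n/3 - q/3 (R(q, n) = -(n + q)/3 = -n/3 - q/3)
U(T, z) = -5*z
X(G) = 4 - 17*G (X(G) = 4 - (22*G - 5*G) = 4 - 17*G)
R(-84, 83) - (X(-17) + 22534) = (-⅓*83 - ⅓*(-84)) - ((4 - 17*(-17)) + 22534) = (-83/3 + 28) - ((4 + 289) + 22534) = ⅓ - (293 + 22534) = ⅓ - 1*22827 = ⅓ - 22827 = -68480/3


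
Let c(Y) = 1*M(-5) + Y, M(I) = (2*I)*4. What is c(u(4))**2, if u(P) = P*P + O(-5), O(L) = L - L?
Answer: 576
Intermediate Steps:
O(L) = 0
M(I) = 8*I
u(P) = P**2 (u(P) = P*P + 0 = P**2 + 0 = P**2)
c(Y) = -40 + Y (c(Y) = 1*(8*(-5)) + Y = 1*(-40) + Y = -40 + Y)
c(u(4))**2 = (-40 + 4**2)**2 = (-40 + 16)**2 = (-24)**2 = 576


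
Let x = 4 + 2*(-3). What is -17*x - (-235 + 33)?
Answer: 236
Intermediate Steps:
x = -2 (x = 4 - 6 = -2)
-17*x - (-235 + 33) = -17*(-2) - (-235 + 33) = 34 - 1*(-202) = 34 + 202 = 236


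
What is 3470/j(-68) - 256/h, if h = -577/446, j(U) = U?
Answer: 2880889/19618 ≈ 146.85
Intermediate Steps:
h = -577/446 (h = -577*1/446 = -577/446 ≈ -1.2937)
3470/j(-68) - 256/h = 3470/(-68) - 256/(-577/446) = 3470*(-1/68) - 256*(-446/577) = -1735/34 + 114176/577 = 2880889/19618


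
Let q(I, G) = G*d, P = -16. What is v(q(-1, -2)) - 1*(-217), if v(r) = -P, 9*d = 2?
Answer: 233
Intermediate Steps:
d = 2/9 (d = (⅑)*2 = 2/9 ≈ 0.22222)
q(I, G) = 2*G/9 (q(I, G) = G*(2/9) = 2*G/9)
v(r) = 16 (v(r) = -1*(-16) = 16)
v(q(-1, -2)) - 1*(-217) = 16 - 1*(-217) = 16 + 217 = 233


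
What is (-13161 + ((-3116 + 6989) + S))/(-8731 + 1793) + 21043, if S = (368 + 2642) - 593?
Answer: 146003205/6938 ≈ 21044.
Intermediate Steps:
S = 2417 (S = 3010 - 593 = 2417)
(-13161 + ((-3116 + 6989) + S))/(-8731 + 1793) + 21043 = (-13161 + ((-3116 + 6989) + 2417))/(-8731 + 1793) + 21043 = (-13161 + (3873 + 2417))/(-6938) + 21043 = (-13161 + 6290)*(-1/6938) + 21043 = -6871*(-1/6938) + 21043 = 6871/6938 + 21043 = 146003205/6938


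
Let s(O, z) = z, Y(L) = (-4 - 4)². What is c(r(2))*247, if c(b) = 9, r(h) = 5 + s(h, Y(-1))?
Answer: 2223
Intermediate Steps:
Y(L) = 64 (Y(L) = (-8)² = 64)
r(h) = 69 (r(h) = 5 + 64 = 69)
c(r(2))*247 = 9*247 = 2223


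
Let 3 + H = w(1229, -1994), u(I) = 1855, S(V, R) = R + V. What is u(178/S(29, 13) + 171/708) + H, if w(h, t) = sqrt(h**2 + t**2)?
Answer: 1852 + sqrt(5486477) ≈ 4194.3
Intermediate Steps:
H = -3 + sqrt(5486477) (H = -3 + sqrt(1229**2 + (-1994)**2) = -3 + sqrt(1510441 + 3976036) = -3 + sqrt(5486477) ≈ 2339.3)
u(178/S(29, 13) + 171/708) + H = 1855 + (-3 + sqrt(5486477)) = 1852 + sqrt(5486477)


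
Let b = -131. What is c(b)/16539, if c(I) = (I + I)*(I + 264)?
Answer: -34846/16539 ≈ -2.1069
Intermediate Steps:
c(I) = 2*I*(264 + I) (c(I) = (2*I)*(264 + I) = 2*I*(264 + I))
c(b)/16539 = (2*(-131)*(264 - 131))/16539 = (2*(-131)*133)*(1/16539) = -34846*1/16539 = -34846/16539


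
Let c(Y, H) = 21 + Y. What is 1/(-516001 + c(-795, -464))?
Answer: -1/516775 ≈ -1.9351e-6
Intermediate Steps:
1/(-516001 + c(-795, -464)) = 1/(-516001 + (21 - 795)) = 1/(-516001 - 774) = 1/(-516775) = -1/516775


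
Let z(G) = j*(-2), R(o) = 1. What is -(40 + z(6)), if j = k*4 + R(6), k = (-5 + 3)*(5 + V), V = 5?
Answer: -198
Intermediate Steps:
k = -20 (k = (-5 + 3)*(5 + 5) = -2*10 = -20)
j = -79 (j = -20*4 + 1 = -80 + 1 = -79)
z(G) = 158 (z(G) = -79*(-2) = 158)
-(40 + z(6)) = -(40 + 158) = -1*198 = -198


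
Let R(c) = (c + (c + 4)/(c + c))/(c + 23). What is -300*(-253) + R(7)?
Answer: 31878109/420 ≈ 75900.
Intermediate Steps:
R(c) = (c + (4 + c)/(2*c))/(23 + c) (R(c) = (c + (4 + c)/((2*c)))/(23 + c) = (c + (4 + c)*(1/(2*c)))/(23 + c) = (c + (4 + c)/(2*c))/(23 + c))
-300*(-253) + R(7) = -300*(-253) + (2 + 7**2 + (1/2)*7)/(7*(23 + 7)) = 75900 + (1/7)*(2 + 49 + 7/2)/30 = 75900 + (1/7)*(1/30)*(109/2) = 75900 + 109/420 = 31878109/420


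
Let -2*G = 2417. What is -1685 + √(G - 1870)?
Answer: -1685 + I*√12314/2 ≈ -1685.0 + 55.484*I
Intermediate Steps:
G = -2417/2 (G = -½*2417 = -2417/2 ≈ -1208.5)
-1685 + √(G - 1870) = -1685 + √(-2417/2 - 1870) = -1685 + √(-6157/2) = -1685 + I*√12314/2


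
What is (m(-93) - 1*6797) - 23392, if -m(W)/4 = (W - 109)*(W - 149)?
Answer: -225725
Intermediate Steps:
m(W) = -4*(-149 + W)*(-109 + W) (m(W) = -4*(W - 109)*(W - 149) = -4*(-109 + W)*(-149 + W) = -4*(-149 + W)*(-109 + W))
(m(-93) - 1*6797) - 23392 = ((-64964 - 4*(-93)² + 1032*(-93)) - 1*6797) - 23392 = ((-64964 - 4*8649 - 95976) - 6797) - 23392 = ((-64964 - 34596 - 95976) - 6797) - 23392 = (-195536 - 6797) - 23392 = -202333 - 23392 = -225725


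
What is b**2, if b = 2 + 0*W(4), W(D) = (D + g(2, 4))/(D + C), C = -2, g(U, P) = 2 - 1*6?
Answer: 4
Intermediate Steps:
g(U, P) = -4 (g(U, P) = 2 - 6 = -4)
W(D) = (-4 + D)/(-2 + D) (W(D) = (D - 4)/(D - 2) = (-4 + D)/(-2 + D))
b = 2 (b = 2 + 0*((-4 + 4)/(-2 + 4)) = 2 + 0*(0/2) = 2 + 0*((1/2)*0) = 2 + 0*0 = 2 + 0 = 2)
b**2 = 2**2 = 4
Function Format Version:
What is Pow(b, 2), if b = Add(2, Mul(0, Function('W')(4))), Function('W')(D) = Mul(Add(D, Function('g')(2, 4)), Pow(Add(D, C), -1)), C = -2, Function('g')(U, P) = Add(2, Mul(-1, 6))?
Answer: 4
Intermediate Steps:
Function('g')(U, P) = -4 (Function('g')(U, P) = Add(2, -6) = -4)
Function('W')(D) = Mul(Pow(Add(-2, D), -1), Add(-4, D)) (Function('W')(D) = Mul(Add(D, -4), Pow(Add(D, -2), -1)) = Mul(Add(-4, D), Pow(Add(-2, D), -1)) = Mul(Pow(Add(-2, D), -1), Add(-4, D)))
b = 2 (b = Add(2, Mul(0, Mul(Pow(Add(-2, 4), -1), Add(-4, 4)))) = Add(2, Mul(0, Mul(Pow(2, -1), 0))) = Add(2, Mul(0, Mul(Rational(1, 2), 0))) = Add(2, Mul(0, 0)) = Add(2, 0) = 2)
Pow(b, 2) = Pow(2, 2) = 4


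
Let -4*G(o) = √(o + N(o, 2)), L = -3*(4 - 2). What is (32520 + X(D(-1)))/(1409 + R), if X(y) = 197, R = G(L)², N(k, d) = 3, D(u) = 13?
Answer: 523472/22541 ≈ 23.223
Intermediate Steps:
L = -6 (L = -3*2 = -6)
G(o) = -√(3 + o)/4 (G(o) = -√(o + 3)/4 = -√(3 + o)/4)
R = -3/16 (R = (-√(3 - 6)/4)² = (-I*√3/4)² = -3/16 ≈ -0.18750)
(32520 + X(D(-1)))/(1409 + R) = (32520 + 197)/(1409 - 3/16) = 32717/(22541/16) = 32717*(16/22541) = 523472/22541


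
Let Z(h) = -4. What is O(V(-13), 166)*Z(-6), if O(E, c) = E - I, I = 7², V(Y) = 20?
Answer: 116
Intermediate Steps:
I = 49
O(E, c) = -49 + E (O(E, c) = E - 1*49 = E - 49 = -49 + E)
O(V(-13), 166)*Z(-6) = (-49 + 20)*(-4) = -29*(-4) = 116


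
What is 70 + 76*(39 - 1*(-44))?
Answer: 6378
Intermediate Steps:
70 + 76*(39 - 1*(-44)) = 70 + 76*(39 + 44) = 70 + 76*83 = 70 + 6308 = 6378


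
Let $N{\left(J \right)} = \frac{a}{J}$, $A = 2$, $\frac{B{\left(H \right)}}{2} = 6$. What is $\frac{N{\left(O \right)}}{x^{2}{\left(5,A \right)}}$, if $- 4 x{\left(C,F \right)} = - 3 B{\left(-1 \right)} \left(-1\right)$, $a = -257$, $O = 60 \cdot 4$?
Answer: $- \frac{257}{19440} \approx -0.01322$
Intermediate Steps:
$B{\left(H \right)} = 12$ ($B{\left(H \right)} = 2 \cdot 6 = 12$)
$O = 240$
$x{\left(C,F \right)} = -9$ ($x{\left(C,F \right)} = - \frac{\left(-3\right) 12 \left(-1\right)}{4} = - \frac{\left(-36\right) \left(-1\right)}{4} = \left(- \frac{1}{4}\right) 36 = -9$)
$N{\left(J \right)} = - \frac{257}{J}$
$\frac{N{\left(O \right)}}{x^{2}{\left(5,A \right)}} = \frac{\left(-257\right) \frac{1}{240}}{\left(-9\right)^{2}} = \frac{\left(-257\right) \frac{1}{240}}{81} = \left(- \frac{257}{240}\right) \frac{1}{81} = - \frac{257}{19440}$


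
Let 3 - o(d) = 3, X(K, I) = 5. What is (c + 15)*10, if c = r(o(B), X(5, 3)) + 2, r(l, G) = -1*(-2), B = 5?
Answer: 190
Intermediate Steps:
o(d) = 0 (o(d) = 3 - 1*3 = 3 - 3 = 0)
r(l, G) = 2
c = 4 (c = 2 + 2 = 4)
(c + 15)*10 = (4 + 15)*10 = 19*10 = 190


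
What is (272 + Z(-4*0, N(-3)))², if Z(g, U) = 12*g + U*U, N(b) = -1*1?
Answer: 74529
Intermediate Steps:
N(b) = -1
Z(g, U) = U² + 12*g (Z(g, U) = 12*g + U² = U² + 12*g)
(272 + Z(-4*0, N(-3)))² = (272 + ((-1)² + 12*(-4*0)))² = (272 + (1 + 12*0))² = (272 + (1 + 0))² = (272 + 1)² = 273² = 74529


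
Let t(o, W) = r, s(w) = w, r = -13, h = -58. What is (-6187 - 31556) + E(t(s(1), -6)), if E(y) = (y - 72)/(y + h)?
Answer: -2679668/71 ≈ -37742.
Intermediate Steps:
t(o, W) = -13
E(y) = (-72 + y)/(-58 + y) (E(y) = (y - 72)/(y - 58) = (-72 + y)/(-58 + y))
(-6187 - 31556) + E(t(s(1), -6)) = (-6187 - 31556) + (-72 - 13)/(-58 - 13) = -37743 - 85/(-71) = -37743 - 1/71*(-85) = -37743 + 85/71 = -2679668/71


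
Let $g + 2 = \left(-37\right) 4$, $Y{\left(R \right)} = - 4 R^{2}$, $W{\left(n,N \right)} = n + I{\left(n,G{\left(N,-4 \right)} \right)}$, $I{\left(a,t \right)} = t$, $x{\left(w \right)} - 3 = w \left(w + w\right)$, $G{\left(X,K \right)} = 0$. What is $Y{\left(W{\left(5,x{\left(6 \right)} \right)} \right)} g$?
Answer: $15000$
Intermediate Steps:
$x{\left(w \right)} = 3 + 2 w^{2}$ ($x{\left(w \right)} = 3 + w \left(w + w\right) = 3 + w 2 w = 3 + 2 w^{2}$)
$W{\left(n,N \right)} = n$ ($W{\left(n,N \right)} = n + 0 = n$)
$g = -150$ ($g = -2 - 148 = -150$)
$Y{\left(W{\left(5,x{\left(6 \right)} \right)} \right)} g = - 4 \cdot 5^{2} \left(-150\right) = \left(-4\right) 25 \left(-150\right) = \left(-100\right) \left(-150\right) = 15000$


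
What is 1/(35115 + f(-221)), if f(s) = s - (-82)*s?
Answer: 1/16772 ≈ 5.9623e-5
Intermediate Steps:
f(s) = 83*s (f(s) = s + 82*s = 83*s)
1/(35115 + f(-221)) = 1/(35115 + 83*(-221)) = 1/(35115 - 18343) = 1/16772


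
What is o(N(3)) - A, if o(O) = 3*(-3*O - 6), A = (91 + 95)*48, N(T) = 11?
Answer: -9045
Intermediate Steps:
A = 8928 (A = 186*48 = 8928)
o(O) = -18 - 9*O (o(O) = 3*(-6 - 3*O) = -18 - 9*O)
o(N(3)) - A = (-18 - 9*11) - 1*8928 = (-18 - 99) - 8928 = -117 - 8928 = -9045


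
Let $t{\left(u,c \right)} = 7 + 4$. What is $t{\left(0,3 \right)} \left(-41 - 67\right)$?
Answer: $-1188$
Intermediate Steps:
$t{\left(u,c \right)} = 11$
$t{\left(0,3 \right)} \left(-41 - 67\right) = 11 \left(-41 - 67\right) = 11 \left(-108\right) = -1188$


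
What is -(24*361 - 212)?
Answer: -8452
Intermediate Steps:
-(24*361 - 212) = -(8664 - 212) = -1*8452 = -8452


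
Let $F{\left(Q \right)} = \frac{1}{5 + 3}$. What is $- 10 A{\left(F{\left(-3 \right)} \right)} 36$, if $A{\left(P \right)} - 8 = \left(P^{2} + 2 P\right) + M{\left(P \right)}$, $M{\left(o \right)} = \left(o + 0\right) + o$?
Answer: $- \frac{24525}{8} \approx -3065.6$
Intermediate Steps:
$M{\left(o \right)} = 2 o$ ($M{\left(o \right)} = o + o = 2 o$)
$F{\left(Q \right)} = \frac{1}{8}$
$A{\left(P \right)} = 8 + P^{2} + 4 P$ ($A{\left(P \right)} = 8 + \left(\left(P^{2} + 2 P\right) + 2 P\right) = 8 + \left(P^{2} + 4 P\right) = 8 + P^{2} + 4 P$)
$- 10 A{\left(F{\left(-3 \right)} \right)} 36 = - 10 \left(8 + \left(\frac{1}{8}\right)^{2} + 4 \cdot \frac{1}{8}\right) 36 = - 10 \left(8 + \frac{1}{64} + \frac{1}{2}\right) 36 = \left(-10\right) \frac{545}{64} \cdot 36 = \left(- \frac{2725}{32}\right) 36 = - \frac{24525}{8}$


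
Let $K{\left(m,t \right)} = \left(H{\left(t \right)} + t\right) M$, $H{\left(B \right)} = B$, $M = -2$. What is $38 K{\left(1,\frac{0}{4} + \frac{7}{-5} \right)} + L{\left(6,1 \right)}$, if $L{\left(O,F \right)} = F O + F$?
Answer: $\frac{1099}{5} \approx 219.8$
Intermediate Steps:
$K{\left(m,t \right)} = - 4 t$ ($K{\left(m,t \right)} = \left(t + t\right) \left(-2\right) = 2 t \left(-2\right) = - 4 t$)
$L{\left(O,F \right)} = F + F O$
$38 K{\left(1,\frac{0}{4} + \frac{7}{-5} \right)} + L{\left(6,1 \right)} = 38 \left(- 4 \left(\frac{0}{4} + \frac{7}{-5}\right)\right) + 1 \left(1 + 6\right) = 38 \left(- 4 \left(0 \cdot \frac{1}{4} + 7 \left(- \frac{1}{5}\right)\right)\right) + 1 \cdot 7 = 38 \left(- 4 \left(0 - \frac{7}{5}\right)\right) + 7 = 38 \left(\left(-4\right) \left(- \frac{7}{5}\right)\right) + 7 = 38 \cdot \frac{28}{5} + 7 = \frac{1064}{5} + 7 = \frac{1099}{5}$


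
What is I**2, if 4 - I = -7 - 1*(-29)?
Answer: 324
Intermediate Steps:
I = -18 (I = 4 - (-7 - 1*(-29)) = 4 - (-7 + 29) = 4 - 1*22 = 4 - 22 = -18)
I**2 = (-18)**2 = 324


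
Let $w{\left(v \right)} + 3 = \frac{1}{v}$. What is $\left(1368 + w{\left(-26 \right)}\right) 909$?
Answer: $\frac{32259501}{26} \approx 1.2408 \cdot 10^{6}$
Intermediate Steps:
$w{\left(v \right)} = -3 + \frac{1}{v}$
$\left(1368 + w{\left(-26 \right)}\right) 909 = \left(1368 - \left(3 - \frac{1}{-26}\right)\right) 909 = \left(1368 - \frac{79}{26}\right) 909 = \frac{35489}{26} \cdot 909 = \frac{32259501}{26}$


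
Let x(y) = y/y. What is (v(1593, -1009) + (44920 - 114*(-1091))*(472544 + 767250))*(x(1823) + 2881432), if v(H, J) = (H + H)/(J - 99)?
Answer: 335049818545509899783/554 ≈ 6.0478e+17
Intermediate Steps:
x(y) = 1
v(H, J) = 2*H/(-99 + J) (v(H, J) = (2*H)/(-99 + J) = 2*H/(-99 + J))
(v(1593, -1009) + (44920 - 114*(-1091))*(472544 + 767250))*(x(1823) + 2881432) = (2*1593/(-99 - 1009) + (44920 - 114*(-1091))*(472544 + 767250))*(1 + 2881432) = (2*1593/(-1108) + (44920 + 124374)*1239794)*2881433 = (2*1593*(-1/1108) + 169294*1239794)*2881433 = (-1593/554 + 209889685436)*2881433 = (116278885729951/554)*2881433 = 335049818545509899783/554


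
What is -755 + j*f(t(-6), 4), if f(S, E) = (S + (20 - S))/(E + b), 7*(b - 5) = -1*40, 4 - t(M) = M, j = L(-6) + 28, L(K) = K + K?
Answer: -15125/23 ≈ -657.61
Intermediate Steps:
L(K) = 2*K
j = 16 (j = 2*(-6) + 28 = -12 + 28 = 16)
t(M) = 4 - M
b = -5/7 (b = 5 + (-1*40)/7 = 5 + (1/7)*(-40) = 5 - 40/7 = -5/7 ≈ -0.71429)
f(S, E) = 20/(-5/7 + E) (f(S, E) = (S + (20 - S))/(E - 5/7) = 20/(-5/7 + E))
-755 + j*f(t(-6), 4) = -755 + 16*(140/(-5 + 7*4)) = -755 + 16*(140/(-5 + 28)) = -755 + 16*(140/23) = -755 + 2240/23 = -15125/23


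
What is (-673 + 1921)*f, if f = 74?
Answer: 92352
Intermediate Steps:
(-673 + 1921)*f = (-673 + 1921)*74 = 1248*74 = 92352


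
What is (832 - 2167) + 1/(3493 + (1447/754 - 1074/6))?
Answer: -3337770251/2500203 ≈ -1335.0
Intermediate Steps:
(832 - 2167) + 1/(3493 + (1447/754 - 1074/6)) = -1335 + 1/(3493 + (1447*(1/754) - 1074*⅙)) = -1335 + 1/(3493 + (1447/754 - 179)) = -1335 + 1/(3493 - 133519/754) = -1335 + 1/(2500203/754) = -1335 + 754/2500203 = -3337770251/2500203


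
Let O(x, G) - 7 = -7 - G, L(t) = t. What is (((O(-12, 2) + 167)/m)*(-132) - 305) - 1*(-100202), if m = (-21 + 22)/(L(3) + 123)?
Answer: -2644383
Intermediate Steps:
m = 1/126 (m = (-21 + 22)/(3 + 123) = 1/126 ≈ 0.0079365)
O(x, G) = -G (O(x, G) = 7 + (-7 - G) = -G)
(((O(-12, 2) + 167)/m)*(-132) - 305) - 1*(-100202) = (((-1*2 + 167)/(1/126))*(-132) - 305) - 1*(-100202) = (((-2 + 167)*126)*(-132) - 305) + 100202 = ((165*126)*(-132) - 305) + 100202 = (20790*(-132) - 305) + 100202 = (-2744280 - 305) + 100202 = -2744585 + 100202 = -2644383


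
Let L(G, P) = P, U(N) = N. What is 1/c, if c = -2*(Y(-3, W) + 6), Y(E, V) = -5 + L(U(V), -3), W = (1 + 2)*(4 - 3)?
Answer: 1/4 ≈ 0.25000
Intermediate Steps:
W = 3 (W = 3*1 = 3)
Y(E, V) = -8 (Y(E, V) = -5 - 3 = -8)
c = 4 (c = -2*(-8 + 6) = -2*(-2) = 4)
1/c = 1/4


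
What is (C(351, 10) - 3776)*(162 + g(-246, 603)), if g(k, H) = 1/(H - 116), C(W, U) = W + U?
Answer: -269426425/487 ≈ -5.5324e+5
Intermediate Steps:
C(W, U) = U + W
g(k, H) = 1/(-116 + H)
(C(351, 10) - 3776)*(162 + g(-246, 603)) = ((10 + 351) - 3776)*(162 + 1/(-116 + 603)) = (361 - 3776)*(162 + 1/487) = -3415*(162 + 1/487) = -3415*78895/487 = -269426425/487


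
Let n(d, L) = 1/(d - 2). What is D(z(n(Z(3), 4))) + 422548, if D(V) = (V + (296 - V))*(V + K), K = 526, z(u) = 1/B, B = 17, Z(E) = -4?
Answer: 9830444/17 ≈ 5.7826e+5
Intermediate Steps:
n(d, L) = 1/(-2 + d)
z(u) = 1/17
D(V) = 155696 + 296*V (D(V) = (V + (296 - V))*(V + 526) = 296*(526 + V) = 155696 + 296*V)
D(z(n(Z(3), 4))) + 422548 = (155696 + 296*(1/17)) + 422548 = (155696 + 296/17) + 422548 = 2647128/17 + 422548 = 9830444/17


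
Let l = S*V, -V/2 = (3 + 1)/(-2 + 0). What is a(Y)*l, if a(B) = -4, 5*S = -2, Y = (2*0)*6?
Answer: 32/5 ≈ 6.4000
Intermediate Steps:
Y = 0 (Y = 0*6 = 0)
S = -⅖ (S = (⅕)*(-2) = -⅖ ≈ -0.40000)
V = 4 (V = -2*(3 + 1)/(-2 + 0) = -8/(-2) = -8*(-1)/2 = -2*(-2) = 4)
l = -8/5 (l = -⅖*4 = -8/5 ≈ -1.6000)
a(Y)*l = -4*(-8/5) = 32/5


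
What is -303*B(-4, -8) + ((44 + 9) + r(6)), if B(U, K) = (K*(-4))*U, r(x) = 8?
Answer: 38845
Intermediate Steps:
B(U, K) = -4*K*U (B(U, K) = (-4*K)*U = -4*K*U)
-303*B(-4, -8) + ((44 + 9) + r(6)) = -(-1212)*(-8)*(-4) + ((44 + 9) + 8) = -303*(-128) + (53 + 8) = 38784 + 61 = 38845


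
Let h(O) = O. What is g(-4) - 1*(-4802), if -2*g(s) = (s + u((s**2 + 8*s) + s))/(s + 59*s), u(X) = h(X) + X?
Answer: 576229/120 ≈ 4801.9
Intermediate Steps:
u(X) = 2*X (u(X) = X + X = 2*X)
g(s) = -(2*s**2 + 19*s)/(120*s) (g(s) = -(s + 2*((s**2 + 8*s) + s))/(2*(s + 59*s)) = -(s + 2*(s**2 + 9*s))/(2*(60*s)) = -(s + (2*s**2 + 18*s))*1/(60*s)/2 = -(2*s**2 + 19*s)*1/(60*s)/2 = -(2*s**2 + 19*s)/(120*s))
g(-4) - 1*(-4802) = (-19/120 - 1/60*(-4)) - 1*(-4802) = (-19/120 + 1/15) + 4802 = -11/120 + 4802 = 576229/120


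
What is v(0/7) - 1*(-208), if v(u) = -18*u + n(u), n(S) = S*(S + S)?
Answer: 208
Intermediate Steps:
n(S) = 2*S² (n(S) = S*(2*S) = 2*S²)
v(u) = -18*u + 2*u²
v(0/7) - 1*(-208) = 2*(0/7)*(-9 + 0/7) - 1*(-208) = 2*(0*(⅐))*(-9 + 0*(⅐)) + 208 = 2*0*(-9 + 0) + 208 = 2*0*(-9) + 208 = 0 + 208 = 208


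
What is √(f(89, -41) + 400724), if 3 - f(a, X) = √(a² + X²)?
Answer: √(400727 - √9602) ≈ 632.95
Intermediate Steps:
f(a, X) = 3 - √(X² + a²) (f(a, X) = 3 - √(a² + X²) = 3 - √(X² + a²))
√(f(89, -41) + 400724) = √((3 - √((-41)² + 89²)) + 400724) = √((3 - √(1681 + 7921)) + 400724) = √((3 - √9602) + 400724) = √(400727 - √9602)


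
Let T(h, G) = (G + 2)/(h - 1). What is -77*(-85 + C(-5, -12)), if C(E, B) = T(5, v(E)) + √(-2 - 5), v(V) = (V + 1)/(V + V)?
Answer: 32494/5 - 77*I*√7 ≈ 6498.8 - 203.72*I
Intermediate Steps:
v(V) = (1 + V)/(2*V) (v(V) = (1 + V)/((2*V)) = (1 + V)*(1/(2*V)) = (1 + V)/(2*V))
T(h, G) = (2 + G)/(-1 + h)
C(E, B) = ½ + I*√7 + (1 + E)/(8*E) (C(E, B) = (2 + (1 + E)/(2*E))/(-1 + 5) + √(-2 - 5) = (2 + (1 + E)/(2*E))/4 + √(-7) = (2 + (1 + E)/(2*E))/4 + I*√7 = (½ + (1 + E)/(8*E)) + I*√7 = ½ + I*√7 + (1 + E)/(8*E))
-77*(-85 + C(-5, -12)) = -77*(-85 + (5/8 + (⅛)/(-5) + I*√7)) = -77*(-85 + (5/8 + (⅛)*(-⅕) + I*√7)) = -77*(-85 + (5/8 - 1/40 + I*√7)) = -77*(-85 + (⅗ + I*√7)) = -77*(-422/5 + I*√7) = 32494/5 - 77*I*√7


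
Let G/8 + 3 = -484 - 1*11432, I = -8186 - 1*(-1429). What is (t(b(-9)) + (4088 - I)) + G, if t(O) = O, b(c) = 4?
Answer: -84503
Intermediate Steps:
I = -6757 (I = -8186 + 1429 = -6757)
G = -95352 (G = -24 + 8*(-484 - 1*11432) = -24 + 8*(-484 - 11432) = -24 + 8*(-11916) = -24 - 95328 = -95352)
(t(b(-9)) + (4088 - I)) + G = (4 + (4088 - 1*(-6757))) - 95352 = (4 + (4088 + 6757)) - 95352 = (4 + 10845) - 95352 = 10849 - 95352 = -84503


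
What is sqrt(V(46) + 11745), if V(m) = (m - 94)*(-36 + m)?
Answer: sqrt(11265) ≈ 106.14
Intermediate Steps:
V(m) = (-94 + m)*(-36 + m)
sqrt(V(46) + 11745) = sqrt((3384 + 46**2 - 130*46) + 11745) = sqrt((3384 + 2116 - 5980) + 11745) = sqrt(-480 + 11745) = sqrt(11265)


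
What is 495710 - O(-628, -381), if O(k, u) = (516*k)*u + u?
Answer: -122966197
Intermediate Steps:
O(k, u) = u + 516*k*u (O(k, u) = 516*k*u + u = u + 516*k*u)
495710 - O(-628, -381) = 495710 - (-381)*(1 + 516*(-628)) = 495710 - (-381)*(1 - 324048) = 495710 - (-381)*(-324047) = 495710 - 1*123461907 = 495710 - 123461907 = -122966197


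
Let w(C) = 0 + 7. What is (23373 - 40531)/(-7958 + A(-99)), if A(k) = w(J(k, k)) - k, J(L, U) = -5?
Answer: 8579/3926 ≈ 2.1852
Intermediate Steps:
w(C) = 7
A(k) = 7 - k
(23373 - 40531)/(-7958 + A(-99)) = (23373 - 40531)/(-7958 + (7 - 1*(-99))) = -17158/(-7958 + (7 + 99)) = -17158/(-7958 + 106) = -17158/(-7852) = -17158*(-1/7852) = 8579/3926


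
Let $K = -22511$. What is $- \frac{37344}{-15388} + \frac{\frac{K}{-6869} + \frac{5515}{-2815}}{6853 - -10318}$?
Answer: $\frac{619972004415174}{255458104717739} \approx 2.4269$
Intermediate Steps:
$- \frac{37344}{-15388} + \frac{\frac{K}{-6869} + \frac{5515}{-2815}}{6853 - -10318} = - \frac{37344}{-15388} + \frac{- \frac{22511}{-6869} + \frac{5515}{-2815}}{6853 - -10318} = \left(-37344\right) \left(- \frac{1}{15388}\right) + \frac{\left(-22511\right) \left(- \frac{1}{6869}\right) + 5515 \left(- \frac{1}{2815}\right)}{6853 + 10318} = \frac{9336}{3847} + \frac{\frac{22511}{6869} - \frac{1103}{563}}{17171} = \frac{9336}{3847} + \frac{5097186}{3867247} \cdot \frac{1}{17171} = \frac{9336}{3847} + \frac{5097186}{66404498237} = \frac{619972004415174}{255458104717739}$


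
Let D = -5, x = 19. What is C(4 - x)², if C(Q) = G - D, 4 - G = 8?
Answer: 1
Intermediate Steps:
G = -4 (G = 4 - 1*8 = 4 - 8 = -4)
C(Q) = 1 (C(Q) = -4 - 1*(-5) = -4 + 5 = 1)
C(4 - x)² = 1² = 1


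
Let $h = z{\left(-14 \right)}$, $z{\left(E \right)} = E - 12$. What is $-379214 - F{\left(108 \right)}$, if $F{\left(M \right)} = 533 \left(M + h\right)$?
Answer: $-422920$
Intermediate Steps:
$z{\left(E \right)} = -12 + E$
$h = -26$ ($h = -12 - 14 = -26$)
$F{\left(M \right)} = -13858 + 533 M$ ($F{\left(M \right)} = 533 \left(M - 26\right) = 533 \left(-26 + M\right) = -13858 + 533 M$)
$-379214 - F{\left(108 \right)} = -379214 - \left(-13858 + 533 \cdot 108\right) = -379214 - \left(-13858 + 57564\right) = -379214 - 43706 = -422920$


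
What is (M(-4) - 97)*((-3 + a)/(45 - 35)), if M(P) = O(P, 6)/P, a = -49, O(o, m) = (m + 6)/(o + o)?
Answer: 10049/20 ≈ 502.45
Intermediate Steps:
O(o, m) = (6 + m)/(2*o) (O(o, m) = (6 + m)/((2*o)) = (6 + m)*(1/(2*o)) = (6 + m)/(2*o))
M(P) = 6/P**2 (M(P) = ((6 + 6)/(2*P))/P = ((1/2)*12/P)/P = (6/P)/P = 6/P**2)
(M(-4) - 97)*((-3 + a)/(45 - 35)) = (6/(-4)**2 - 97)*((-3 - 49)/(45 - 35)) = (6*(1/16) - 97)*(-52/10) = (3/8 - 97)*(-52*1/10) = -773/8*(-26/5) = 10049/20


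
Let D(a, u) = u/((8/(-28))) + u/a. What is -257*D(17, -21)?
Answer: -631449/34 ≈ -18572.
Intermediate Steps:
D(a, u) = -7*u/2 + u/a (D(a, u) = u/((8*(-1/28))) + u/a = u/(-2/7) + u/a = u*(-7/2) + u/a = -7*u/2 + u/a)
-257*D(17, -21) = -257*(-7/2*(-21) - 21/17) = -257*(147/2 - 21*1/17) = -257*(147/2 - 21/17) = -257*2457/34 = -631449/34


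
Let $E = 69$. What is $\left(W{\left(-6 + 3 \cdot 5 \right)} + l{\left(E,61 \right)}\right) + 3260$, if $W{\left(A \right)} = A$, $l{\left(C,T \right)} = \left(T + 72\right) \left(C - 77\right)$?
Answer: $2205$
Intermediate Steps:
$l{\left(C,T \right)} = \left(-77 + C\right) \left(72 + T\right)$ ($l{\left(C,T \right)} = \left(72 + T\right) \left(-77 + C\right) = \left(-77 + C\right) \left(72 + T\right)$)
$\left(W{\left(-6 + 3 \cdot 5 \right)} + l{\left(E,61 \right)}\right) + 3260 = \left(\left(-6 + 3 \cdot 5\right) + \left(-5544 - 4697 + 72 \cdot 69 + 69 \cdot 61\right)\right) + 3260 = \left(\left(-6 + 15\right) + \left(-5544 - 4697 + 4968 + 4209\right)\right) + 3260 = \left(9 - 1064\right) + 3260 = -1055 + 3260 = 2205$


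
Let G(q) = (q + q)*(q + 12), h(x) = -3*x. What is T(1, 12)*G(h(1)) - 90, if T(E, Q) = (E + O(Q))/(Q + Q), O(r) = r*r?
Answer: -1665/4 ≈ -416.25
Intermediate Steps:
O(r) = r²
G(q) = 2*q*(12 + q) (G(q) = (2*q)*(12 + q) = 2*q*(12 + q))
T(E, Q) = (E + Q²)/(2*Q) (T(E, Q) = (E + Q²)/(Q + Q) = (E + Q²)/((2*Q)) = (E + Q²)*(1/(2*Q)) = (E + Q²)/(2*Q))
T(1, 12)*G(h(1)) - 90 = ((½)*(1 + 12²)/12)*(2*(-3*1)*(12 - 3*1)) - 90 = ((½)*(1/12)*(1 + 144))*(2*(-3)*(12 - 3)) - 90 = ((½)*(1/12)*145)*(2*(-3)*9) - 90 = (145/24)*(-54) - 90 = -1305/4 - 90 = -1665/4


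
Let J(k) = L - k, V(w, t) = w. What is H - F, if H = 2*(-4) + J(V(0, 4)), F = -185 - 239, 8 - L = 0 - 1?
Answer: 425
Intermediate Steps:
L = 9 (L = 8 - (0 - 1) = 8 - 1*(-1) = 8 + 1 = 9)
J(k) = 9 - k
F = -424
H = 1 (H = 2*(-4) + (9 - 1*0) = -8 + (9 + 0) = -8 + 9 = 1)
H - F = 1 - 1*(-424) = 1 + 424 = 425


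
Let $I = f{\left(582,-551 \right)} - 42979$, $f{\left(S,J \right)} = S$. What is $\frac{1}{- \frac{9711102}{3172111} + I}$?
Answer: $- \frac{3172111}{134497701169} \approx -2.3585 \cdot 10^{-5}$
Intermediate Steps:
$I = -42397$ ($I = 582 - 42979 = -42397$)
$\frac{1}{- \frac{9711102}{3172111} + I} = \frac{1}{- \frac{9711102}{3172111} - 42397} = \frac{1}{- \frac{134497701169}{3172111}} = - \frac{3172111}{134497701169}$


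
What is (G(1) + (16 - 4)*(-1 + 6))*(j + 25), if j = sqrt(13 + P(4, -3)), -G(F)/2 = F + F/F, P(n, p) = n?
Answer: 1400 + 56*sqrt(17) ≈ 1630.9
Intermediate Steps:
G(F) = -2 - 2*F (G(F) = -2*(F + F/F) = -2*(F + 1) = -2*(1 + F) = -2 - 2*F)
j = sqrt(17) (j = sqrt(13 + 4) = sqrt(17) ≈ 4.1231)
(G(1) + (16 - 4)*(-1 + 6))*(j + 25) = ((-2 - 2*1) + (16 - 4)*(-1 + 6))*(sqrt(17) + 25) = ((-2 - 2) + 12*5)*(25 + sqrt(17)) = (-4 + 60)*(25 + sqrt(17)) = 56*(25 + sqrt(17)) = 1400 + 56*sqrt(17)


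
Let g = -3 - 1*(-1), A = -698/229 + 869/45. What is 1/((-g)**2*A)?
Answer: 10305/670364 ≈ 0.015372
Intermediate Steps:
A = 167591/10305 (A = -698*1/229 + 869*(1/45) = -698/229 + 869/45 = 167591/10305 ≈ 16.263)
g = -2 (g = -3 + 1 = -2)
1/((-g)**2*A) = 1/((-1*(-2))**2*(167591/10305)) = 1/(2**2*(167591/10305)) = 1/(4*(167591/10305)) = 1/(670364/10305) = 10305/670364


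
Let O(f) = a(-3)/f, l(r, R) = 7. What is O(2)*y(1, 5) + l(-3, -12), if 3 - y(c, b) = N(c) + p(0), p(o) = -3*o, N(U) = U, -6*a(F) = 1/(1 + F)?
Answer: 85/12 ≈ 7.0833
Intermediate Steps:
a(F) = -1/(6*(1 + F))
O(f) = 1/(12*f) (O(f) = (-1/(6 + 6*(-3)))/f = (-1/(6 - 18))/f = (-1/(-12))/f = (-1*(-1/12))/f = 1/(12*f))
y(c, b) = 3 - c (y(c, b) = 3 - (c - 3*0) = 3 - (c + 0) = 3 - c)
O(2)*y(1, 5) + l(-3, -12) = ((1/12)/2)*(3 - 1*1) + 7 = ((1/12)*(½))*(3 - 1) + 7 = (1/24)*2 + 7 = 1/12 + 7 = 85/12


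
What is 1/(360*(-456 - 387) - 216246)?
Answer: -1/519726 ≈ -1.9241e-6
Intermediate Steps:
1/(360*(-456 - 387) - 216246) = 1/(360*(-843) - 216246) = 1/(-303480 - 216246) = 1/(-519726) = -1/519726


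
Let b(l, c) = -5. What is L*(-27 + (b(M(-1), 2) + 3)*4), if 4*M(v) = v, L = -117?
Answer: 4095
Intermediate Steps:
M(v) = v/4
L*(-27 + (b(M(-1), 2) + 3)*4) = -117*(-27 + (-5 + 3)*4) = -117*(-27 - 2*4) = -117*(-27 - 8) = -117*(-35) = 4095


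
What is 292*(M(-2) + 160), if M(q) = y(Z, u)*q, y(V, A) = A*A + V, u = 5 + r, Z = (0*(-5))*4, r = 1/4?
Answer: 61247/2 ≈ 30624.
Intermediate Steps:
r = 1/4 ≈ 0.25000
Z = 0 (Z = 0*4 = 0)
u = 21/4 (u = 5 + 1/4 = 21/4 ≈ 5.2500)
y(V, A) = V + A**2 (y(V, A) = A**2 + V = V + A**2)
M(q) = 441*q/16 (M(q) = (0 + (21/4)**2)*q = (0 + 441/16)*q = 441*q/16)
292*(M(-2) + 160) = 292*((441/16)*(-2) + 160) = 292*(-441/8 + 160) = 292*(839/8) = 61247/2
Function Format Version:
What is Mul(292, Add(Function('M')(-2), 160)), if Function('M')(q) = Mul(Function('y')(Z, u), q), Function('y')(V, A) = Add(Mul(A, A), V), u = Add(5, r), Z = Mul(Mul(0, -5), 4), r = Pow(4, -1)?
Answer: Rational(61247, 2) ≈ 30624.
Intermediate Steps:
r = Rational(1, 4) ≈ 0.25000
Z = 0 (Z = Mul(0, 4) = 0)
u = Rational(21, 4) (u = Add(5, Rational(1, 4)) = Rational(21, 4) ≈ 5.2500)
Function('y')(V, A) = Add(V, Pow(A, 2)) (Function('y')(V, A) = Add(Pow(A, 2), V) = Add(V, Pow(A, 2)))
Function('M')(q) = Mul(Rational(441, 16), q) (Function('M')(q) = Mul(Add(0, Pow(Rational(21, 4), 2)), q) = Mul(Add(0, Rational(441, 16)), q) = Mul(Rational(441, 16), q))
Mul(292, Add(Function('M')(-2), 160)) = Mul(292, Add(Mul(Rational(441, 16), -2), 160)) = Mul(292, Add(Rational(-441, 8), 160)) = Mul(292, Rational(839, 8)) = Rational(61247, 2)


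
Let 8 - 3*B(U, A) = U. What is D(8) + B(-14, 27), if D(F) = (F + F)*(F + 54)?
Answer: 2998/3 ≈ 999.33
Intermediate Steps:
B(U, A) = 8/3 - U/3
D(F) = 2*F*(54 + F) (D(F) = (2*F)*(54 + F) = 2*F*(54 + F))
D(8) + B(-14, 27) = 2*8*(54 + 8) + (8/3 - ⅓*(-14)) = 2*8*62 + (8/3 + 14/3) = 992 + 22/3 = 2998/3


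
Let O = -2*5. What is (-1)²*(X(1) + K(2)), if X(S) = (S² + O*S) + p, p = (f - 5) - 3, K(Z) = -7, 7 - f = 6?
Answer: -23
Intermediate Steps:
f = 1 (f = 7 - 1*6 = 7 - 6 = 1)
O = -10
p = -7 (p = (1 - 5) - 3 = -4 - 3 = -7)
X(S) = -7 + S² - 10*S (X(S) = (S² - 10*S) - 7 = -7 + S² - 10*S)
(-1)²*(X(1) + K(2)) = (-1)²*((-7 + 1² - 10*1) - 7) = 1*((-7 + 1 - 10) - 7) = 1*(-16 - 7) = 1*(-23) = -23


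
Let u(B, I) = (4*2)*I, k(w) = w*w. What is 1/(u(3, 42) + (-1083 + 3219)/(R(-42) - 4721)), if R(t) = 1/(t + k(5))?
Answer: 40129/13465188 ≈ 0.0029802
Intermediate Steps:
k(w) = w**2
u(B, I) = 8*I
R(t) = 1/(25 + t) (R(t) = 1/(t + 5**2) = 1/(t + 25) = 1/(25 + t))
1/(u(3, 42) + (-1083 + 3219)/(R(-42) - 4721)) = 1/(8*42 + (-1083 + 3219)/(1/(25 - 42) - 4721)) = 1/(336 + 2136/(1/(-17) - 4721)) = 1/(336 + 2136/(-1/17 - 4721)) = 1/(336 + 2136/(-80258/17)) = 1/(336 + 2136*(-17/80258)) = 1/(336 - 18156/40129) = 1/(13465188/40129) = 40129/13465188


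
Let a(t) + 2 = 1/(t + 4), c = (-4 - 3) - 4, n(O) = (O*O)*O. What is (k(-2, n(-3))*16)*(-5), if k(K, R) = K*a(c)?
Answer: -2400/7 ≈ -342.86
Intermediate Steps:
n(O) = O³ (n(O) = O²*O = O³)
c = -11 (c = -7 - 4 = -11)
a(t) = -2 + 1/(4 + t) (a(t) = -2 + 1/(t + 4) = -2 + 1/(4 + t))
k(K, R) = -15*K/7 (k(K, R) = K*((-7 - 2*(-11))/(4 - 11)) = K*((-7 + 22)/(-7)) = K*(-⅐*15) = K*(-15/7) = -15*K/7)
(k(-2, n(-3))*16)*(-5) = (-15/7*(-2)*16)*(-5) = ((30/7)*16)*(-5) = (480/7)*(-5) = -2400/7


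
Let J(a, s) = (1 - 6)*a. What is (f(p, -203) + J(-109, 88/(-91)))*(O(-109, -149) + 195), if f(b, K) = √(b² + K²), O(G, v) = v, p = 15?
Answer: 25070 + 46*√41434 ≈ 34433.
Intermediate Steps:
J(a, s) = -5*a
f(b, K) = √(K² + b²)
(f(p, -203) + J(-109, 88/(-91)))*(O(-109, -149) + 195) = (√((-203)² + 15²) - 5*(-109))*(-149 + 195) = (√(41209 + 225) + 545)*46 = (√41434 + 545)*46 = (545 + √41434)*46 = 25070 + 46*√41434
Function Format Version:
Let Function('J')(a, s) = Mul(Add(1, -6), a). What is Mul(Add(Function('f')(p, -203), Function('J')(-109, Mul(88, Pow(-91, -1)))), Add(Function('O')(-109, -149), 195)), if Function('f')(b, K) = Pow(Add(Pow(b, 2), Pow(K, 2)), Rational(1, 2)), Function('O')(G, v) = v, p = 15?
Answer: Add(25070, Mul(46, Pow(41434, Rational(1, 2)))) ≈ 34433.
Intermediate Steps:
Function('J')(a, s) = Mul(-5, a)
Function('f')(b, K) = Pow(Add(Pow(K, 2), Pow(b, 2)), Rational(1, 2))
Mul(Add(Function('f')(p, -203), Function('J')(-109, Mul(88, Pow(-91, -1)))), Add(Function('O')(-109, -149), 195)) = Mul(Add(Pow(Add(Pow(-203, 2), Pow(15, 2)), Rational(1, 2)), Mul(-5, -109)), Add(-149, 195)) = Mul(Add(Pow(Add(41209, 225), Rational(1, 2)), 545), 46) = Mul(Add(Pow(41434, Rational(1, 2)), 545), 46) = Mul(Add(545, Pow(41434, Rational(1, 2))), 46) = Add(25070, Mul(46, Pow(41434, Rational(1, 2))))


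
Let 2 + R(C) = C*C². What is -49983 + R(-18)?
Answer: -55817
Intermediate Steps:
R(C) = -2 + C³ (R(C) = -2 + C*C² = -2 + C³)
-49983 + R(-18) = -49983 + (-2 + (-18)³) = -49983 + (-2 - 5832) = -49983 - 5834 = -55817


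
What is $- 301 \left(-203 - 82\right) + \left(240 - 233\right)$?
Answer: $85792$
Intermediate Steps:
$- 301 \left(-203 - 82\right) + \left(240 - 233\right) = \left(-301\right) \left(-285\right) + 7 = 85785 + 7 = 85792$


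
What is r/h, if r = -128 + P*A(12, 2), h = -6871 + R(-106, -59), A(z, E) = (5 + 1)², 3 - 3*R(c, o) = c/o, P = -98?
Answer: 80889/152012 ≈ 0.53212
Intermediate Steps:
R(c, o) = 1 - c/(3*o)
A(z, E) = 36 (A(z, E) = 6² = 36)
h = -1216096/177 (h = -6871 + (-59 - ⅓*(-106))/(-59) = -6871 - (-59 + 106/3)/59 = -6871 - 1/59*(-71/3) = -6871 + 71/177 = -1216096/177 ≈ -6870.6)
r = -3656 (r = -128 - 98*36 = -128 - 3528 = -3656)
r/h = -3656/(-1216096/177) = -3656*(-177/1216096) = 80889/152012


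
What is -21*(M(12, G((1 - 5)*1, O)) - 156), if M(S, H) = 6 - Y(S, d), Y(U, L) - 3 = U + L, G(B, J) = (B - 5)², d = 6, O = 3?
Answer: 3591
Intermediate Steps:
G(B, J) = (-5 + B)²
Y(U, L) = 3 + L + U (Y(U, L) = 3 + (U + L) = 3 + (L + U) = 3 + L + U)
M(S, H) = -3 - S (M(S, H) = 6 - (3 + 6 + S) = 6 - (9 + S) = 6 + (-9 - S) = -3 - S)
-21*(M(12, G((1 - 5)*1, O)) - 156) = -21*((-3 - 1*12) - 156) = -21*((-3 - 12) - 156) = -21*(-15 - 156) = -21*(-171) = 3591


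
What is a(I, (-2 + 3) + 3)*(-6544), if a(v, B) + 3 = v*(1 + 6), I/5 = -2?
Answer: 477712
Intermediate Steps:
I = -10 (I = 5*(-2) = -10)
a(v, B) = -3 + 7*v (a(v, B) = -3 + v*(1 + 6) = -3 + v*7 = -3 + 7*v)
a(I, (-2 + 3) + 3)*(-6544) = (-3 + 7*(-10))*(-6544) = (-3 - 70)*(-6544) = -73*(-6544) = 477712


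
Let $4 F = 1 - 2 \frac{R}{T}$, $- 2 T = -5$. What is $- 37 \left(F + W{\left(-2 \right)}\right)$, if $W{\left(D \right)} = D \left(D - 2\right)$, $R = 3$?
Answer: $- \frac{5661}{20} \approx -283.05$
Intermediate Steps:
$T = \frac{5}{2}$ ($T = \left(- \frac{1}{2}\right) \left(-5\right) = \frac{5}{2} \approx 2.5$)
$W{\left(D \right)} = D \left(-2 + D\right)$
$F = - \frac{7}{20}$ ($F = \frac{1 - 2 \frac{3}{\frac{5}{2}}}{4} = \frac{1 - 2 \cdot 3 \cdot \frac{2}{5}}{4} = \frac{1 - \frac{12}{5}}{4} = \frac{1}{4} \left(- \frac{7}{5}\right) = - \frac{7}{20} \approx -0.35$)
$- 37 \left(F + W{\left(-2 \right)}\right) = - 37 \left(- \frac{7}{20} - 2 \left(-2 - 2\right)\right) = - 37 \left(- \frac{7}{20} - -8\right) = - 37 \left(- \frac{7}{20} + 8\right) = \left(-37\right) \frac{153}{20} = - \frac{5661}{20}$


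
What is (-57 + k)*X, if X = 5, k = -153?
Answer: -1050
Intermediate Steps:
(-57 + k)*X = (-57 - 153)*5 = -210*5 = -1050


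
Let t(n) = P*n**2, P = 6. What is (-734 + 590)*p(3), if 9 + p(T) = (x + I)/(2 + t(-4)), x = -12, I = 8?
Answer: 63792/49 ≈ 1301.9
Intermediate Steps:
t(n) = 6*n**2
p(T) = -443/49 (p(T) = -9 + (-12 + 8)/(2 + 6*(-4)**2) = -9 - 4/(2 + 6*16) = -9 - 4/(2 + 96) = -9 - 4/98 = -9 - 4*1/98 = -9 - 2/49 = -443/49)
(-734 + 590)*p(3) = (-734 + 590)*(-443/49) = -144*(-443/49) = 63792/49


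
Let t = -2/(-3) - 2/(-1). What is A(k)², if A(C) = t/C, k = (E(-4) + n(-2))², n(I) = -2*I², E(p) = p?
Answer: 1/2916 ≈ 0.00034294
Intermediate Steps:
t = 8/3 (t = -2*(-⅓) - 2*(-1) = ⅔ + 2 = 8/3 ≈ 2.6667)
k = 144 (k = (-4 - 2*(-2)²)² = (-4 - 2*4)² = (-4 - 8)² = (-12)² = 144)
A(C) = 8/(3*C)
A(k)² = ((8/3)/144)² = ((8/3)*(1/144))² = (1/54)² = 1/2916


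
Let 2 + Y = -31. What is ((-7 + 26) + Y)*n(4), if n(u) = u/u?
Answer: -14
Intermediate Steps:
n(u) = 1
Y = -33 (Y = -2 - 31 = -33)
((-7 + 26) + Y)*n(4) = ((-7 + 26) - 33)*1 = (19 - 33)*1 = -14*1 = -14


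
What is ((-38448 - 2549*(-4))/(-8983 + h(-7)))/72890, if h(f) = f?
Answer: 7063/163820275 ≈ 4.3114e-5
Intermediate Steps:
((-38448 - 2549*(-4))/(-8983 + h(-7)))/72890 = ((-38448 - 2549*(-4))/(-8983 - 7))/72890 = ((-38448 + 10196)/(-8990))*(1/72890) = -28252*(-1/8990)*(1/72890) = (14126/4495)*(1/72890) = 7063/163820275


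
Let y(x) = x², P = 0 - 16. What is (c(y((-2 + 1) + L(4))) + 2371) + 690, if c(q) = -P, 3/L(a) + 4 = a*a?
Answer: 3077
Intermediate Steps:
L(a) = 3/(-4 + a²) (L(a) = 3/(-4 + a*a) = 3/(-4 + a²))
P = -16
c(q) = 16 (c(q) = -1*(-16) = 16)
(c(y((-2 + 1) + L(4))) + 2371) + 690 = (16 + 2371) + 690 = 2387 + 690 = 3077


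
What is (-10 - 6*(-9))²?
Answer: 1936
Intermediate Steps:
(-10 - 6*(-9))² = (-10 + 54)² = 44² = 1936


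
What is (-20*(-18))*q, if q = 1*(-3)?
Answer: -1080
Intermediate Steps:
q = -3
(-20*(-18))*q = -20*(-18)*(-3) = 360*(-3) = -1080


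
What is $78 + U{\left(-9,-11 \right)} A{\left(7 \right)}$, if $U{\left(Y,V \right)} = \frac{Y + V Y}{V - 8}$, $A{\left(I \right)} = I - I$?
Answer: $78$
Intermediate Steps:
$A{\left(I \right)} = 0$
$U{\left(Y,V \right)} = \frac{Y + V Y}{-8 + V}$
$78 + U{\left(-9,-11 \right)} A{\left(7 \right)} = 78 + - \frac{9 \left(1 - 11\right)}{-8 - 11} \cdot 0 = 78 + \left(-9\right) \frac{1}{-19} \left(-10\right) 0 = 78 + \left(-9\right) \left(- \frac{1}{19}\right) \left(-10\right) 0 = 78 - 0 = 78 + 0 = 78$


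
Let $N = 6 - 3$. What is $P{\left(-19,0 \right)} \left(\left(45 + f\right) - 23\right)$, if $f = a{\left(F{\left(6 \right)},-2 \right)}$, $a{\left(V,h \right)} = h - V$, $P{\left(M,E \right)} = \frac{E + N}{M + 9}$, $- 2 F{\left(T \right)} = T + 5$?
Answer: $- \frac{153}{20} \approx -7.65$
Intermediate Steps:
$N = 3$ ($N = 6 - 3 = 3$)
$F{\left(T \right)} = - \frac{5}{2} - \frac{T}{2}$ ($F{\left(T \right)} = - \frac{T + 5}{2} = - \frac{5 + T}{2} = - \frac{5}{2} - \frac{T}{2}$)
$P{\left(M,E \right)} = \frac{3 + E}{9 + M}$ ($P{\left(M,E \right)} = \frac{E + 3}{M + 9} = \frac{3 + E}{9 + M}$)
$f = \frac{7}{2}$ ($f = -2 - \left(- \frac{5}{2} - 3\right) = -2 - - \frac{11}{2} = -2 + \frac{11}{2} = \frac{7}{2} \approx 3.5$)
$P{\left(-19,0 \right)} \left(\left(45 + f\right) - 23\right) = \frac{3 + 0}{9 - 19} \left(\left(45 + \frac{7}{2}\right) - 23\right) = \frac{1}{-10} \cdot 3 \left(\frac{97}{2} - 23\right) = \left(- \frac{1}{10}\right) 3 \cdot \frac{51}{2} = \left(- \frac{3}{10}\right) \frac{51}{2} = - \frac{153}{20}$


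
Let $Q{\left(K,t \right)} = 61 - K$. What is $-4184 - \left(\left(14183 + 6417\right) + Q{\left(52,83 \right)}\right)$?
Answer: $-24793$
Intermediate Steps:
$-4184 - \left(\left(14183 + 6417\right) + Q{\left(52,83 \right)}\right) = -4184 - \left(\left(14183 + 6417\right) + \left(61 - 52\right)\right) = -4184 - \left(20600 + \left(61 - 52\right)\right) = -4184 - \left(20600 + 9\right) = -4184 - 20609 = -24793$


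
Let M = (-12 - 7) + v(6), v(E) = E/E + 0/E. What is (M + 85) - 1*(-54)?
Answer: 121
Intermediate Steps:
v(E) = 1 (v(E) = 1 + 0 = 1)
M = -18 (M = (-12 - 7) + 1 = -19 + 1 = -18)
(M + 85) - 1*(-54) = (-18 + 85) - 1*(-54) = 67 + 54 = 121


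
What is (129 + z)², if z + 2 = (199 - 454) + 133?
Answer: 25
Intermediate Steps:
z = -124 (z = -2 + ((199 - 454) + 133) = -2 + (-255 + 133) = -2 - 122 = -124)
(129 + z)² = (129 - 124)² = 5² = 25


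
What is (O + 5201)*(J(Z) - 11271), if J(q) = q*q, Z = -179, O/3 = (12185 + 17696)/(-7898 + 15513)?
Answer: 164894101732/1523 ≈ 1.0827e+8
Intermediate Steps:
O = 89643/7615 (O = 3*((12185 + 17696)/(-7898 + 15513)) = 3*(29881/7615) = 89643/7615 ≈ 11.772)
J(q) = q²
(O + 5201)*(J(Z) - 11271) = (89643/7615 + 5201)*((-179)² - 11271) = 39695258*(32041 - 11271)/7615 = (39695258/7615)*20770 = 164894101732/1523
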